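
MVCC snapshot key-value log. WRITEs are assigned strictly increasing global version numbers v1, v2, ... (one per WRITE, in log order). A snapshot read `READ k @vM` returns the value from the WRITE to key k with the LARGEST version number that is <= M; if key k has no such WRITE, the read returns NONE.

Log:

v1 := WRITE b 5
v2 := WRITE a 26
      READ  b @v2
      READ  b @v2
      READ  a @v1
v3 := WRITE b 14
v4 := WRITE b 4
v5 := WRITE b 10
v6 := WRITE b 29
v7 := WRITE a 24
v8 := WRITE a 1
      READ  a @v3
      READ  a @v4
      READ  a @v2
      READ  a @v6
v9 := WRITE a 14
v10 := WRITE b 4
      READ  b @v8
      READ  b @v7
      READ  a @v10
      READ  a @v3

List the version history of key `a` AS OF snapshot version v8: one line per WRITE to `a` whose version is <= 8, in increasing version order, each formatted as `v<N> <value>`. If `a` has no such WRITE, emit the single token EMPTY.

Scan writes for key=a with version <= 8:
  v1 WRITE b 5 -> skip
  v2 WRITE a 26 -> keep
  v3 WRITE b 14 -> skip
  v4 WRITE b 4 -> skip
  v5 WRITE b 10 -> skip
  v6 WRITE b 29 -> skip
  v7 WRITE a 24 -> keep
  v8 WRITE a 1 -> keep
  v9 WRITE a 14 -> drop (> snap)
  v10 WRITE b 4 -> skip
Collected: [(2, 26), (7, 24), (8, 1)]

Answer: v2 26
v7 24
v8 1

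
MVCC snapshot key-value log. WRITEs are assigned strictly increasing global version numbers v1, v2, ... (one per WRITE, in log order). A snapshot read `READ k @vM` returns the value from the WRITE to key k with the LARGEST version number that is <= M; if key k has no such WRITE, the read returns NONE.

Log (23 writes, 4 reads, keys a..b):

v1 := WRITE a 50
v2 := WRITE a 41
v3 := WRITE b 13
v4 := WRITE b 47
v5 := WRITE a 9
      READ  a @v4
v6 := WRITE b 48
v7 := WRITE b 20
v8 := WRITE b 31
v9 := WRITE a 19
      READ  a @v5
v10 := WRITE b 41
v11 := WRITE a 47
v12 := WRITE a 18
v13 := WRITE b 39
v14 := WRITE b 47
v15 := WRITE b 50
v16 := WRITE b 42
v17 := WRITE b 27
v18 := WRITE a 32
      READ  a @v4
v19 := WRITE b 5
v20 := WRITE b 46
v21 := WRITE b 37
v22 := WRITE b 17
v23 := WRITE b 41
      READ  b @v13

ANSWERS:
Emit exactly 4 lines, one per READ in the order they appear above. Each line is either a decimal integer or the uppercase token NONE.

v1: WRITE a=50  (a history now [(1, 50)])
v2: WRITE a=41  (a history now [(1, 50), (2, 41)])
v3: WRITE b=13  (b history now [(3, 13)])
v4: WRITE b=47  (b history now [(3, 13), (4, 47)])
v5: WRITE a=9  (a history now [(1, 50), (2, 41), (5, 9)])
READ a @v4: history=[(1, 50), (2, 41), (5, 9)] -> pick v2 -> 41
v6: WRITE b=48  (b history now [(3, 13), (4, 47), (6, 48)])
v7: WRITE b=20  (b history now [(3, 13), (4, 47), (6, 48), (7, 20)])
v8: WRITE b=31  (b history now [(3, 13), (4, 47), (6, 48), (7, 20), (8, 31)])
v9: WRITE a=19  (a history now [(1, 50), (2, 41), (5, 9), (9, 19)])
READ a @v5: history=[(1, 50), (2, 41), (5, 9), (9, 19)] -> pick v5 -> 9
v10: WRITE b=41  (b history now [(3, 13), (4, 47), (6, 48), (7, 20), (8, 31), (10, 41)])
v11: WRITE a=47  (a history now [(1, 50), (2, 41), (5, 9), (9, 19), (11, 47)])
v12: WRITE a=18  (a history now [(1, 50), (2, 41), (5, 9), (9, 19), (11, 47), (12, 18)])
v13: WRITE b=39  (b history now [(3, 13), (4, 47), (6, 48), (7, 20), (8, 31), (10, 41), (13, 39)])
v14: WRITE b=47  (b history now [(3, 13), (4, 47), (6, 48), (7, 20), (8, 31), (10, 41), (13, 39), (14, 47)])
v15: WRITE b=50  (b history now [(3, 13), (4, 47), (6, 48), (7, 20), (8, 31), (10, 41), (13, 39), (14, 47), (15, 50)])
v16: WRITE b=42  (b history now [(3, 13), (4, 47), (6, 48), (7, 20), (8, 31), (10, 41), (13, 39), (14, 47), (15, 50), (16, 42)])
v17: WRITE b=27  (b history now [(3, 13), (4, 47), (6, 48), (7, 20), (8, 31), (10, 41), (13, 39), (14, 47), (15, 50), (16, 42), (17, 27)])
v18: WRITE a=32  (a history now [(1, 50), (2, 41), (5, 9), (9, 19), (11, 47), (12, 18), (18, 32)])
READ a @v4: history=[(1, 50), (2, 41), (5, 9), (9, 19), (11, 47), (12, 18), (18, 32)] -> pick v2 -> 41
v19: WRITE b=5  (b history now [(3, 13), (4, 47), (6, 48), (7, 20), (8, 31), (10, 41), (13, 39), (14, 47), (15, 50), (16, 42), (17, 27), (19, 5)])
v20: WRITE b=46  (b history now [(3, 13), (4, 47), (6, 48), (7, 20), (8, 31), (10, 41), (13, 39), (14, 47), (15, 50), (16, 42), (17, 27), (19, 5), (20, 46)])
v21: WRITE b=37  (b history now [(3, 13), (4, 47), (6, 48), (7, 20), (8, 31), (10, 41), (13, 39), (14, 47), (15, 50), (16, 42), (17, 27), (19, 5), (20, 46), (21, 37)])
v22: WRITE b=17  (b history now [(3, 13), (4, 47), (6, 48), (7, 20), (8, 31), (10, 41), (13, 39), (14, 47), (15, 50), (16, 42), (17, 27), (19, 5), (20, 46), (21, 37), (22, 17)])
v23: WRITE b=41  (b history now [(3, 13), (4, 47), (6, 48), (7, 20), (8, 31), (10, 41), (13, 39), (14, 47), (15, 50), (16, 42), (17, 27), (19, 5), (20, 46), (21, 37), (22, 17), (23, 41)])
READ b @v13: history=[(3, 13), (4, 47), (6, 48), (7, 20), (8, 31), (10, 41), (13, 39), (14, 47), (15, 50), (16, 42), (17, 27), (19, 5), (20, 46), (21, 37), (22, 17), (23, 41)] -> pick v13 -> 39

Answer: 41
9
41
39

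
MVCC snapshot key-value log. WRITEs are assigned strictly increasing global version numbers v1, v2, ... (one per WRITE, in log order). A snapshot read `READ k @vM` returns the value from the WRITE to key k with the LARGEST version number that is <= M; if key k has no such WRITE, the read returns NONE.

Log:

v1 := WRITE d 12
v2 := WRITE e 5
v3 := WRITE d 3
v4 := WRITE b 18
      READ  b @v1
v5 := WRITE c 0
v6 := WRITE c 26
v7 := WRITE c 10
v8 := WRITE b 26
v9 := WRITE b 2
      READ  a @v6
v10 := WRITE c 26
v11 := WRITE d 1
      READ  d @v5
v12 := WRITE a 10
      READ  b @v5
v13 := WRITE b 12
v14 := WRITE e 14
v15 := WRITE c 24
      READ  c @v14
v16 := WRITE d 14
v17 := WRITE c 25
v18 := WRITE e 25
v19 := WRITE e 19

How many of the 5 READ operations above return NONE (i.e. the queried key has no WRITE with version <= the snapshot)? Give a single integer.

Answer: 2

Derivation:
v1: WRITE d=12  (d history now [(1, 12)])
v2: WRITE e=5  (e history now [(2, 5)])
v3: WRITE d=3  (d history now [(1, 12), (3, 3)])
v4: WRITE b=18  (b history now [(4, 18)])
READ b @v1: history=[(4, 18)] -> no version <= 1 -> NONE
v5: WRITE c=0  (c history now [(5, 0)])
v6: WRITE c=26  (c history now [(5, 0), (6, 26)])
v7: WRITE c=10  (c history now [(5, 0), (6, 26), (7, 10)])
v8: WRITE b=26  (b history now [(4, 18), (8, 26)])
v9: WRITE b=2  (b history now [(4, 18), (8, 26), (9, 2)])
READ a @v6: history=[] -> no version <= 6 -> NONE
v10: WRITE c=26  (c history now [(5, 0), (6, 26), (7, 10), (10, 26)])
v11: WRITE d=1  (d history now [(1, 12), (3, 3), (11, 1)])
READ d @v5: history=[(1, 12), (3, 3), (11, 1)] -> pick v3 -> 3
v12: WRITE a=10  (a history now [(12, 10)])
READ b @v5: history=[(4, 18), (8, 26), (9, 2)] -> pick v4 -> 18
v13: WRITE b=12  (b history now [(4, 18), (8, 26), (9, 2), (13, 12)])
v14: WRITE e=14  (e history now [(2, 5), (14, 14)])
v15: WRITE c=24  (c history now [(5, 0), (6, 26), (7, 10), (10, 26), (15, 24)])
READ c @v14: history=[(5, 0), (6, 26), (7, 10), (10, 26), (15, 24)] -> pick v10 -> 26
v16: WRITE d=14  (d history now [(1, 12), (3, 3), (11, 1), (16, 14)])
v17: WRITE c=25  (c history now [(5, 0), (6, 26), (7, 10), (10, 26), (15, 24), (17, 25)])
v18: WRITE e=25  (e history now [(2, 5), (14, 14), (18, 25)])
v19: WRITE e=19  (e history now [(2, 5), (14, 14), (18, 25), (19, 19)])
Read results in order: ['NONE', 'NONE', '3', '18', '26']
NONE count = 2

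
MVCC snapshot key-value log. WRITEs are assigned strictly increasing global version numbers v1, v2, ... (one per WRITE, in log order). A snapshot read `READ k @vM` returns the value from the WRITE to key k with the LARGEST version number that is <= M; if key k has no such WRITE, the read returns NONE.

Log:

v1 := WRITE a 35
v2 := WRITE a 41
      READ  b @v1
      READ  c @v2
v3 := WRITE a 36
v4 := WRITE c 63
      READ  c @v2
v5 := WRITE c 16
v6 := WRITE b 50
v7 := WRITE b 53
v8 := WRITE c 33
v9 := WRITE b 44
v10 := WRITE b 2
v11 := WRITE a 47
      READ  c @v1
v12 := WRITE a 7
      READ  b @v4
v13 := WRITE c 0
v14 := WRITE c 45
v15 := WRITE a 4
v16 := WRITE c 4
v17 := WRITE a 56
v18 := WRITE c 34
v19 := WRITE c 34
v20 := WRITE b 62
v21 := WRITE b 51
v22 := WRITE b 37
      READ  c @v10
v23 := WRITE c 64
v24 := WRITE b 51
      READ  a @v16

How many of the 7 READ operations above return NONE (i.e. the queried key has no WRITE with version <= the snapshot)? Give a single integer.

Answer: 5

Derivation:
v1: WRITE a=35  (a history now [(1, 35)])
v2: WRITE a=41  (a history now [(1, 35), (2, 41)])
READ b @v1: history=[] -> no version <= 1 -> NONE
READ c @v2: history=[] -> no version <= 2 -> NONE
v3: WRITE a=36  (a history now [(1, 35), (2, 41), (3, 36)])
v4: WRITE c=63  (c history now [(4, 63)])
READ c @v2: history=[(4, 63)] -> no version <= 2 -> NONE
v5: WRITE c=16  (c history now [(4, 63), (5, 16)])
v6: WRITE b=50  (b history now [(6, 50)])
v7: WRITE b=53  (b history now [(6, 50), (7, 53)])
v8: WRITE c=33  (c history now [(4, 63), (5, 16), (8, 33)])
v9: WRITE b=44  (b history now [(6, 50), (7, 53), (9, 44)])
v10: WRITE b=2  (b history now [(6, 50), (7, 53), (9, 44), (10, 2)])
v11: WRITE a=47  (a history now [(1, 35), (2, 41), (3, 36), (11, 47)])
READ c @v1: history=[(4, 63), (5, 16), (8, 33)] -> no version <= 1 -> NONE
v12: WRITE a=7  (a history now [(1, 35), (2, 41), (3, 36), (11, 47), (12, 7)])
READ b @v4: history=[(6, 50), (7, 53), (9, 44), (10, 2)] -> no version <= 4 -> NONE
v13: WRITE c=0  (c history now [(4, 63), (5, 16), (8, 33), (13, 0)])
v14: WRITE c=45  (c history now [(4, 63), (5, 16), (8, 33), (13, 0), (14, 45)])
v15: WRITE a=4  (a history now [(1, 35), (2, 41), (3, 36), (11, 47), (12, 7), (15, 4)])
v16: WRITE c=4  (c history now [(4, 63), (5, 16), (8, 33), (13, 0), (14, 45), (16, 4)])
v17: WRITE a=56  (a history now [(1, 35), (2, 41), (3, 36), (11, 47), (12, 7), (15, 4), (17, 56)])
v18: WRITE c=34  (c history now [(4, 63), (5, 16), (8, 33), (13, 0), (14, 45), (16, 4), (18, 34)])
v19: WRITE c=34  (c history now [(4, 63), (5, 16), (8, 33), (13, 0), (14, 45), (16, 4), (18, 34), (19, 34)])
v20: WRITE b=62  (b history now [(6, 50), (7, 53), (9, 44), (10, 2), (20, 62)])
v21: WRITE b=51  (b history now [(6, 50), (7, 53), (9, 44), (10, 2), (20, 62), (21, 51)])
v22: WRITE b=37  (b history now [(6, 50), (7, 53), (9, 44), (10, 2), (20, 62), (21, 51), (22, 37)])
READ c @v10: history=[(4, 63), (5, 16), (8, 33), (13, 0), (14, 45), (16, 4), (18, 34), (19, 34)] -> pick v8 -> 33
v23: WRITE c=64  (c history now [(4, 63), (5, 16), (8, 33), (13, 0), (14, 45), (16, 4), (18, 34), (19, 34), (23, 64)])
v24: WRITE b=51  (b history now [(6, 50), (7, 53), (9, 44), (10, 2), (20, 62), (21, 51), (22, 37), (24, 51)])
READ a @v16: history=[(1, 35), (2, 41), (3, 36), (11, 47), (12, 7), (15, 4), (17, 56)] -> pick v15 -> 4
Read results in order: ['NONE', 'NONE', 'NONE', 'NONE', 'NONE', '33', '4']
NONE count = 5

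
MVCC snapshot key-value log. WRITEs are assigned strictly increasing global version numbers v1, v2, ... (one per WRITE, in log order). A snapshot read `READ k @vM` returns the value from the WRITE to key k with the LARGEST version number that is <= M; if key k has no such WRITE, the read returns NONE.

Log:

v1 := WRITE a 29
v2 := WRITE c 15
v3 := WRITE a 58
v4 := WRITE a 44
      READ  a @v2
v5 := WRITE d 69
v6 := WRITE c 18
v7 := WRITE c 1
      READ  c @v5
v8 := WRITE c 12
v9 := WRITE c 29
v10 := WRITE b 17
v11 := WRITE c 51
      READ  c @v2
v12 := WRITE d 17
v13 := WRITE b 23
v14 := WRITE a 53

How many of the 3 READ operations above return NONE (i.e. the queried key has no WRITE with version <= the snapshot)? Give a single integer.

v1: WRITE a=29  (a history now [(1, 29)])
v2: WRITE c=15  (c history now [(2, 15)])
v3: WRITE a=58  (a history now [(1, 29), (3, 58)])
v4: WRITE a=44  (a history now [(1, 29), (3, 58), (4, 44)])
READ a @v2: history=[(1, 29), (3, 58), (4, 44)] -> pick v1 -> 29
v5: WRITE d=69  (d history now [(5, 69)])
v6: WRITE c=18  (c history now [(2, 15), (6, 18)])
v7: WRITE c=1  (c history now [(2, 15), (6, 18), (7, 1)])
READ c @v5: history=[(2, 15), (6, 18), (7, 1)] -> pick v2 -> 15
v8: WRITE c=12  (c history now [(2, 15), (6, 18), (7, 1), (8, 12)])
v9: WRITE c=29  (c history now [(2, 15), (6, 18), (7, 1), (8, 12), (9, 29)])
v10: WRITE b=17  (b history now [(10, 17)])
v11: WRITE c=51  (c history now [(2, 15), (6, 18), (7, 1), (8, 12), (9, 29), (11, 51)])
READ c @v2: history=[(2, 15), (6, 18), (7, 1), (8, 12), (9, 29), (11, 51)] -> pick v2 -> 15
v12: WRITE d=17  (d history now [(5, 69), (12, 17)])
v13: WRITE b=23  (b history now [(10, 17), (13, 23)])
v14: WRITE a=53  (a history now [(1, 29), (3, 58), (4, 44), (14, 53)])
Read results in order: ['29', '15', '15']
NONE count = 0

Answer: 0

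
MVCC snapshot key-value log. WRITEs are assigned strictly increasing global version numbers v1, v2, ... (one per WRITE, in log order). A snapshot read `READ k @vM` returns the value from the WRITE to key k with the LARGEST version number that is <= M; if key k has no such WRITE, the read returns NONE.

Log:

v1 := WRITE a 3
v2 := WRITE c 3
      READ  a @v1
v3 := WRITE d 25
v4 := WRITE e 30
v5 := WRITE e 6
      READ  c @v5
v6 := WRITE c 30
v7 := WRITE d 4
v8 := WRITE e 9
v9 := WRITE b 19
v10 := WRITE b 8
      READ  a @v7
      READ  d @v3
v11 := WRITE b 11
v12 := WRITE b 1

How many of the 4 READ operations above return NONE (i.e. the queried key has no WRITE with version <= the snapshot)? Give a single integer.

Answer: 0

Derivation:
v1: WRITE a=3  (a history now [(1, 3)])
v2: WRITE c=3  (c history now [(2, 3)])
READ a @v1: history=[(1, 3)] -> pick v1 -> 3
v3: WRITE d=25  (d history now [(3, 25)])
v4: WRITE e=30  (e history now [(4, 30)])
v5: WRITE e=6  (e history now [(4, 30), (5, 6)])
READ c @v5: history=[(2, 3)] -> pick v2 -> 3
v6: WRITE c=30  (c history now [(2, 3), (6, 30)])
v7: WRITE d=4  (d history now [(3, 25), (7, 4)])
v8: WRITE e=9  (e history now [(4, 30), (5, 6), (8, 9)])
v9: WRITE b=19  (b history now [(9, 19)])
v10: WRITE b=8  (b history now [(9, 19), (10, 8)])
READ a @v7: history=[(1, 3)] -> pick v1 -> 3
READ d @v3: history=[(3, 25), (7, 4)] -> pick v3 -> 25
v11: WRITE b=11  (b history now [(9, 19), (10, 8), (11, 11)])
v12: WRITE b=1  (b history now [(9, 19), (10, 8), (11, 11), (12, 1)])
Read results in order: ['3', '3', '3', '25']
NONE count = 0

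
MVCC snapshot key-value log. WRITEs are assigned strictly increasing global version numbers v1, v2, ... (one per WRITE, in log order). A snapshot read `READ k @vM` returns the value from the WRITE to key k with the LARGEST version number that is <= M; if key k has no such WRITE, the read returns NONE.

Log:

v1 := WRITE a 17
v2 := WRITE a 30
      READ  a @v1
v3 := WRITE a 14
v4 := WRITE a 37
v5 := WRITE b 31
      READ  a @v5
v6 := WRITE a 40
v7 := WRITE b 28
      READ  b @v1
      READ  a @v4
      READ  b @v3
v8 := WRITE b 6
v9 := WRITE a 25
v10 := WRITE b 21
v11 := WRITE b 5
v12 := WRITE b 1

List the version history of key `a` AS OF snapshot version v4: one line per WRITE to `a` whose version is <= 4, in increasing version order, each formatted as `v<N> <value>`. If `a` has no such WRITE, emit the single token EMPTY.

Scan writes for key=a with version <= 4:
  v1 WRITE a 17 -> keep
  v2 WRITE a 30 -> keep
  v3 WRITE a 14 -> keep
  v4 WRITE a 37 -> keep
  v5 WRITE b 31 -> skip
  v6 WRITE a 40 -> drop (> snap)
  v7 WRITE b 28 -> skip
  v8 WRITE b 6 -> skip
  v9 WRITE a 25 -> drop (> snap)
  v10 WRITE b 21 -> skip
  v11 WRITE b 5 -> skip
  v12 WRITE b 1 -> skip
Collected: [(1, 17), (2, 30), (3, 14), (4, 37)]

Answer: v1 17
v2 30
v3 14
v4 37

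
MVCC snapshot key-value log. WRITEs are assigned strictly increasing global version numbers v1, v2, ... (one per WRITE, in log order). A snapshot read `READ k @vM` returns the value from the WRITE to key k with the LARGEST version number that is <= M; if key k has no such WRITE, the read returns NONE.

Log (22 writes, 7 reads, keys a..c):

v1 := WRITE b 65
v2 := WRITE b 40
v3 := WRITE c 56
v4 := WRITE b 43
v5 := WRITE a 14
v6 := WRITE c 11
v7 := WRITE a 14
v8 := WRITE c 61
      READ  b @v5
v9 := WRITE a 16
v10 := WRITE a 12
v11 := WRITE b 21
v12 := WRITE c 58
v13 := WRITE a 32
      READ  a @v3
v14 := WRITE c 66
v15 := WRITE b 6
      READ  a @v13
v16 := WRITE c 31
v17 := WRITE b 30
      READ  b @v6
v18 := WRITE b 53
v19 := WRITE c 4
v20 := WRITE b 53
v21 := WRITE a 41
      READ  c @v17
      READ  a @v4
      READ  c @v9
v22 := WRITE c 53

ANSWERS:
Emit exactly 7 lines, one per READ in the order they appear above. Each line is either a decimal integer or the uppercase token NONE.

v1: WRITE b=65  (b history now [(1, 65)])
v2: WRITE b=40  (b history now [(1, 65), (2, 40)])
v3: WRITE c=56  (c history now [(3, 56)])
v4: WRITE b=43  (b history now [(1, 65), (2, 40), (4, 43)])
v5: WRITE a=14  (a history now [(5, 14)])
v6: WRITE c=11  (c history now [(3, 56), (6, 11)])
v7: WRITE a=14  (a history now [(5, 14), (7, 14)])
v8: WRITE c=61  (c history now [(3, 56), (6, 11), (8, 61)])
READ b @v5: history=[(1, 65), (2, 40), (4, 43)] -> pick v4 -> 43
v9: WRITE a=16  (a history now [(5, 14), (7, 14), (9, 16)])
v10: WRITE a=12  (a history now [(5, 14), (7, 14), (9, 16), (10, 12)])
v11: WRITE b=21  (b history now [(1, 65), (2, 40), (4, 43), (11, 21)])
v12: WRITE c=58  (c history now [(3, 56), (6, 11), (8, 61), (12, 58)])
v13: WRITE a=32  (a history now [(5, 14), (7, 14), (9, 16), (10, 12), (13, 32)])
READ a @v3: history=[(5, 14), (7, 14), (9, 16), (10, 12), (13, 32)] -> no version <= 3 -> NONE
v14: WRITE c=66  (c history now [(3, 56), (6, 11), (8, 61), (12, 58), (14, 66)])
v15: WRITE b=6  (b history now [(1, 65), (2, 40), (4, 43), (11, 21), (15, 6)])
READ a @v13: history=[(5, 14), (7, 14), (9, 16), (10, 12), (13, 32)] -> pick v13 -> 32
v16: WRITE c=31  (c history now [(3, 56), (6, 11), (8, 61), (12, 58), (14, 66), (16, 31)])
v17: WRITE b=30  (b history now [(1, 65), (2, 40), (4, 43), (11, 21), (15, 6), (17, 30)])
READ b @v6: history=[(1, 65), (2, 40), (4, 43), (11, 21), (15, 6), (17, 30)] -> pick v4 -> 43
v18: WRITE b=53  (b history now [(1, 65), (2, 40), (4, 43), (11, 21), (15, 6), (17, 30), (18, 53)])
v19: WRITE c=4  (c history now [(3, 56), (6, 11), (8, 61), (12, 58), (14, 66), (16, 31), (19, 4)])
v20: WRITE b=53  (b history now [(1, 65), (2, 40), (4, 43), (11, 21), (15, 6), (17, 30), (18, 53), (20, 53)])
v21: WRITE a=41  (a history now [(5, 14), (7, 14), (9, 16), (10, 12), (13, 32), (21, 41)])
READ c @v17: history=[(3, 56), (6, 11), (8, 61), (12, 58), (14, 66), (16, 31), (19, 4)] -> pick v16 -> 31
READ a @v4: history=[(5, 14), (7, 14), (9, 16), (10, 12), (13, 32), (21, 41)] -> no version <= 4 -> NONE
READ c @v9: history=[(3, 56), (6, 11), (8, 61), (12, 58), (14, 66), (16, 31), (19, 4)] -> pick v8 -> 61
v22: WRITE c=53  (c history now [(3, 56), (6, 11), (8, 61), (12, 58), (14, 66), (16, 31), (19, 4), (22, 53)])

Answer: 43
NONE
32
43
31
NONE
61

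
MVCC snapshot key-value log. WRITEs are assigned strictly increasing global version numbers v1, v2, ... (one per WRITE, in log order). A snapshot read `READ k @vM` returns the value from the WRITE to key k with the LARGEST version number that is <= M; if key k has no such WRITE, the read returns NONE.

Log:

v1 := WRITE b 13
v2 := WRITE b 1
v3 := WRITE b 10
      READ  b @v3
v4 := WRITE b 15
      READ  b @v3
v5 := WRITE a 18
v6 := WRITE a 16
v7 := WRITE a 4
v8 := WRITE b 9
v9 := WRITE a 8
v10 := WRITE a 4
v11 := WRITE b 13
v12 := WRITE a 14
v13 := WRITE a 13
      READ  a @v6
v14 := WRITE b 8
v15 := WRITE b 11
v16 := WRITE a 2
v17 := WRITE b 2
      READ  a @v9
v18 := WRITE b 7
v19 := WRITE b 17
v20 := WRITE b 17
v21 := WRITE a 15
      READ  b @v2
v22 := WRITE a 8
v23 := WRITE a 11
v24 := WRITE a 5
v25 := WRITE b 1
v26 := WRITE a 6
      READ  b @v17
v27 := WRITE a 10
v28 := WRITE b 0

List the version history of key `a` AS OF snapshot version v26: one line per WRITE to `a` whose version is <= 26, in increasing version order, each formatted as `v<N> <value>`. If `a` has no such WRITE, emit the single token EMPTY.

Answer: v5 18
v6 16
v7 4
v9 8
v10 4
v12 14
v13 13
v16 2
v21 15
v22 8
v23 11
v24 5
v26 6

Derivation:
Scan writes for key=a with version <= 26:
  v1 WRITE b 13 -> skip
  v2 WRITE b 1 -> skip
  v3 WRITE b 10 -> skip
  v4 WRITE b 15 -> skip
  v5 WRITE a 18 -> keep
  v6 WRITE a 16 -> keep
  v7 WRITE a 4 -> keep
  v8 WRITE b 9 -> skip
  v9 WRITE a 8 -> keep
  v10 WRITE a 4 -> keep
  v11 WRITE b 13 -> skip
  v12 WRITE a 14 -> keep
  v13 WRITE a 13 -> keep
  v14 WRITE b 8 -> skip
  v15 WRITE b 11 -> skip
  v16 WRITE a 2 -> keep
  v17 WRITE b 2 -> skip
  v18 WRITE b 7 -> skip
  v19 WRITE b 17 -> skip
  v20 WRITE b 17 -> skip
  v21 WRITE a 15 -> keep
  v22 WRITE a 8 -> keep
  v23 WRITE a 11 -> keep
  v24 WRITE a 5 -> keep
  v25 WRITE b 1 -> skip
  v26 WRITE a 6 -> keep
  v27 WRITE a 10 -> drop (> snap)
  v28 WRITE b 0 -> skip
Collected: [(5, 18), (6, 16), (7, 4), (9, 8), (10, 4), (12, 14), (13, 13), (16, 2), (21, 15), (22, 8), (23, 11), (24, 5), (26, 6)]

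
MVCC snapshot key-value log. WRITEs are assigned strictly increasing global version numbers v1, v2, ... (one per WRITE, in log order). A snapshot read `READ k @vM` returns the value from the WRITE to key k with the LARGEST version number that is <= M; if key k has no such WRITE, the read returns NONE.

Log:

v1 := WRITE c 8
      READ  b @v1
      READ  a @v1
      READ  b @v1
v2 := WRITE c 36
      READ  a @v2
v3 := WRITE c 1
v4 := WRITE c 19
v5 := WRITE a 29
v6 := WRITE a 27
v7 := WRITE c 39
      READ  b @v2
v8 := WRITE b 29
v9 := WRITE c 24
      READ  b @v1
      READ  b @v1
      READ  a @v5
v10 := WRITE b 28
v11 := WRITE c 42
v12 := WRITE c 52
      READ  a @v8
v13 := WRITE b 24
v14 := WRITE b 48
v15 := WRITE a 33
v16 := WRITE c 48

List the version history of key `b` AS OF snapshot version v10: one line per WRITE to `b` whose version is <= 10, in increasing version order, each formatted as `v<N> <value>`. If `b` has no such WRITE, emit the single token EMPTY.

Scan writes for key=b with version <= 10:
  v1 WRITE c 8 -> skip
  v2 WRITE c 36 -> skip
  v3 WRITE c 1 -> skip
  v4 WRITE c 19 -> skip
  v5 WRITE a 29 -> skip
  v6 WRITE a 27 -> skip
  v7 WRITE c 39 -> skip
  v8 WRITE b 29 -> keep
  v9 WRITE c 24 -> skip
  v10 WRITE b 28 -> keep
  v11 WRITE c 42 -> skip
  v12 WRITE c 52 -> skip
  v13 WRITE b 24 -> drop (> snap)
  v14 WRITE b 48 -> drop (> snap)
  v15 WRITE a 33 -> skip
  v16 WRITE c 48 -> skip
Collected: [(8, 29), (10, 28)]

Answer: v8 29
v10 28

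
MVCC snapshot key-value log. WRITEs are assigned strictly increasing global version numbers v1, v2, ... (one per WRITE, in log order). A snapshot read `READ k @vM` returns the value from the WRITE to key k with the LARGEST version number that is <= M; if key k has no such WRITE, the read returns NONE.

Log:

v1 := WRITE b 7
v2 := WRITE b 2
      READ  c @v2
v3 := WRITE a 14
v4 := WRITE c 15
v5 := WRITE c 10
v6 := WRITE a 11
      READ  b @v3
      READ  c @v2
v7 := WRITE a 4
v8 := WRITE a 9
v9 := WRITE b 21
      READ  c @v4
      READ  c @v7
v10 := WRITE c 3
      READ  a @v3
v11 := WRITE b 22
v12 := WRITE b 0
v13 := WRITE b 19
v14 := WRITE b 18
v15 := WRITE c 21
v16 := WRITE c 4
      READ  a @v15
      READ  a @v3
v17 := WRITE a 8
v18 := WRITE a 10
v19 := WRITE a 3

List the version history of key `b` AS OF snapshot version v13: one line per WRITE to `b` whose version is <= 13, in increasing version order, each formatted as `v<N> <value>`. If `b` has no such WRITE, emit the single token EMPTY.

Answer: v1 7
v2 2
v9 21
v11 22
v12 0
v13 19

Derivation:
Scan writes for key=b with version <= 13:
  v1 WRITE b 7 -> keep
  v2 WRITE b 2 -> keep
  v3 WRITE a 14 -> skip
  v4 WRITE c 15 -> skip
  v5 WRITE c 10 -> skip
  v6 WRITE a 11 -> skip
  v7 WRITE a 4 -> skip
  v8 WRITE a 9 -> skip
  v9 WRITE b 21 -> keep
  v10 WRITE c 3 -> skip
  v11 WRITE b 22 -> keep
  v12 WRITE b 0 -> keep
  v13 WRITE b 19 -> keep
  v14 WRITE b 18 -> drop (> snap)
  v15 WRITE c 21 -> skip
  v16 WRITE c 4 -> skip
  v17 WRITE a 8 -> skip
  v18 WRITE a 10 -> skip
  v19 WRITE a 3 -> skip
Collected: [(1, 7), (2, 2), (9, 21), (11, 22), (12, 0), (13, 19)]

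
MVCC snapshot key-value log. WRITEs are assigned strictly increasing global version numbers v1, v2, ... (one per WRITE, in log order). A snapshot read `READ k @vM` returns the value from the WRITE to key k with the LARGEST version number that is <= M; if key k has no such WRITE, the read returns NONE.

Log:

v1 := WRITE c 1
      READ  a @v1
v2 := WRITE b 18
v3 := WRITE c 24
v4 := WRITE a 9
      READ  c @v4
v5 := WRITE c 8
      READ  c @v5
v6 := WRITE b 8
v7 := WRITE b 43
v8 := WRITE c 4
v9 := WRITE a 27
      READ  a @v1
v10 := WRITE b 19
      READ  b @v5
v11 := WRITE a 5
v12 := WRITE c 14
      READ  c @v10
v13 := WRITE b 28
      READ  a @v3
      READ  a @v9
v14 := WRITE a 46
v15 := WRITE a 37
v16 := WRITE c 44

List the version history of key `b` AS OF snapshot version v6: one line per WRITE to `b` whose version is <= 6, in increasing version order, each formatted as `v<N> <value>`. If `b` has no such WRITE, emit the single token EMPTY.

Answer: v2 18
v6 8

Derivation:
Scan writes for key=b with version <= 6:
  v1 WRITE c 1 -> skip
  v2 WRITE b 18 -> keep
  v3 WRITE c 24 -> skip
  v4 WRITE a 9 -> skip
  v5 WRITE c 8 -> skip
  v6 WRITE b 8 -> keep
  v7 WRITE b 43 -> drop (> snap)
  v8 WRITE c 4 -> skip
  v9 WRITE a 27 -> skip
  v10 WRITE b 19 -> drop (> snap)
  v11 WRITE a 5 -> skip
  v12 WRITE c 14 -> skip
  v13 WRITE b 28 -> drop (> snap)
  v14 WRITE a 46 -> skip
  v15 WRITE a 37 -> skip
  v16 WRITE c 44 -> skip
Collected: [(2, 18), (6, 8)]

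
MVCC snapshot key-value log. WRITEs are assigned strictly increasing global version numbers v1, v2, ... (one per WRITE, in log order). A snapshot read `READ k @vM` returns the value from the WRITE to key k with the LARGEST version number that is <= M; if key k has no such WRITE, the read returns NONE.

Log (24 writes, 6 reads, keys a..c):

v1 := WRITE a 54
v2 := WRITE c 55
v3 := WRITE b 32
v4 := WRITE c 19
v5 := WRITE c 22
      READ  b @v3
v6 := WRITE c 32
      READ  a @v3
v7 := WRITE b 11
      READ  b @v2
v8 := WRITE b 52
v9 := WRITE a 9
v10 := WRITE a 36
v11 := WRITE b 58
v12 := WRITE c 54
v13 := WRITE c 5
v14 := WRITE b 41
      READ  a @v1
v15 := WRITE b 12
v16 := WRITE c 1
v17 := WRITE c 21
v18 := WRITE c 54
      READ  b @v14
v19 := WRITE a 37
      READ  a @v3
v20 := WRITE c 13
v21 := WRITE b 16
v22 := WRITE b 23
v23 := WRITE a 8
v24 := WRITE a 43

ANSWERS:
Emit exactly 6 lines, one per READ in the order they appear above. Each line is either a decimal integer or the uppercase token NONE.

Answer: 32
54
NONE
54
41
54

Derivation:
v1: WRITE a=54  (a history now [(1, 54)])
v2: WRITE c=55  (c history now [(2, 55)])
v3: WRITE b=32  (b history now [(3, 32)])
v4: WRITE c=19  (c history now [(2, 55), (4, 19)])
v5: WRITE c=22  (c history now [(2, 55), (4, 19), (5, 22)])
READ b @v3: history=[(3, 32)] -> pick v3 -> 32
v6: WRITE c=32  (c history now [(2, 55), (4, 19), (5, 22), (6, 32)])
READ a @v3: history=[(1, 54)] -> pick v1 -> 54
v7: WRITE b=11  (b history now [(3, 32), (7, 11)])
READ b @v2: history=[(3, 32), (7, 11)] -> no version <= 2 -> NONE
v8: WRITE b=52  (b history now [(3, 32), (7, 11), (8, 52)])
v9: WRITE a=9  (a history now [(1, 54), (9, 9)])
v10: WRITE a=36  (a history now [(1, 54), (9, 9), (10, 36)])
v11: WRITE b=58  (b history now [(3, 32), (7, 11), (8, 52), (11, 58)])
v12: WRITE c=54  (c history now [(2, 55), (4, 19), (5, 22), (6, 32), (12, 54)])
v13: WRITE c=5  (c history now [(2, 55), (4, 19), (5, 22), (6, 32), (12, 54), (13, 5)])
v14: WRITE b=41  (b history now [(3, 32), (7, 11), (8, 52), (11, 58), (14, 41)])
READ a @v1: history=[(1, 54), (9, 9), (10, 36)] -> pick v1 -> 54
v15: WRITE b=12  (b history now [(3, 32), (7, 11), (8, 52), (11, 58), (14, 41), (15, 12)])
v16: WRITE c=1  (c history now [(2, 55), (4, 19), (5, 22), (6, 32), (12, 54), (13, 5), (16, 1)])
v17: WRITE c=21  (c history now [(2, 55), (4, 19), (5, 22), (6, 32), (12, 54), (13, 5), (16, 1), (17, 21)])
v18: WRITE c=54  (c history now [(2, 55), (4, 19), (5, 22), (6, 32), (12, 54), (13, 5), (16, 1), (17, 21), (18, 54)])
READ b @v14: history=[(3, 32), (7, 11), (8, 52), (11, 58), (14, 41), (15, 12)] -> pick v14 -> 41
v19: WRITE a=37  (a history now [(1, 54), (9, 9), (10, 36), (19, 37)])
READ a @v3: history=[(1, 54), (9, 9), (10, 36), (19, 37)] -> pick v1 -> 54
v20: WRITE c=13  (c history now [(2, 55), (4, 19), (5, 22), (6, 32), (12, 54), (13, 5), (16, 1), (17, 21), (18, 54), (20, 13)])
v21: WRITE b=16  (b history now [(3, 32), (7, 11), (8, 52), (11, 58), (14, 41), (15, 12), (21, 16)])
v22: WRITE b=23  (b history now [(3, 32), (7, 11), (8, 52), (11, 58), (14, 41), (15, 12), (21, 16), (22, 23)])
v23: WRITE a=8  (a history now [(1, 54), (9, 9), (10, 36), (19, 37), (23, 8)])
v24: WRITE a=43  (a history now [(1, 54), (9, 9), (10, 36), (19, 37), (23, 8), (24, 43)])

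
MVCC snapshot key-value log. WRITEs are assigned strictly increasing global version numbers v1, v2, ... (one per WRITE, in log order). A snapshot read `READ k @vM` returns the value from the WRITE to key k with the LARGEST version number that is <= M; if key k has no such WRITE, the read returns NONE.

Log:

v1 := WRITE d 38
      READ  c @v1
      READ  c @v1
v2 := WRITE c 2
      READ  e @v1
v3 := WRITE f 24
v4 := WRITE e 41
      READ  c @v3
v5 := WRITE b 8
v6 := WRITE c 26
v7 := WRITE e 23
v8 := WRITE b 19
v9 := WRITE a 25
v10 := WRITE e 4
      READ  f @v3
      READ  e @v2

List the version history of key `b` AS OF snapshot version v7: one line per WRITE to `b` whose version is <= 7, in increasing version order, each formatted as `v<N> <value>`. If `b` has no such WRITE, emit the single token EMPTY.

Answer: v5 8

Derivation:
Scan writes for key=b with version <= 7:
  v1 WRITE d 38 -> skip
  v2 WRITE c 2 -> skip
  v3 WRITE f 24 -> skip
  v4 WRITE e 41 -> skip
  v5 WRITE b 8 -> keep
  v6 WRITE c 26 -> skip
  v7 WRITE e 23 -> skip
  v8 WRITE b 19 -> drop (> snap)
  v9 WRITE a 25 -> skip
  v10 WRITE e 4 -> skip
Collected: [(5, 8)]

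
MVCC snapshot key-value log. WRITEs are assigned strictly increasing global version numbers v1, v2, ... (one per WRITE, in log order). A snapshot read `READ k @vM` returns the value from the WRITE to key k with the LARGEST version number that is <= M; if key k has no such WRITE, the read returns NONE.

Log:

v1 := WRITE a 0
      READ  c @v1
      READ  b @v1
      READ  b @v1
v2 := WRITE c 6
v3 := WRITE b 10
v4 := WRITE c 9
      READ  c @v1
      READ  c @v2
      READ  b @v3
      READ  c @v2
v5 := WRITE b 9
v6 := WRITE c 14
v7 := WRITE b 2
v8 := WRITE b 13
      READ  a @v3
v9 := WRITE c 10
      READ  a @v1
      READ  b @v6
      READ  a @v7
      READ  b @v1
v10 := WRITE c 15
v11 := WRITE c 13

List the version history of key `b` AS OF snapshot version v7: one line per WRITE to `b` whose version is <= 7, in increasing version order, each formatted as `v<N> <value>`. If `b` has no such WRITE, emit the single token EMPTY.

Answer: v3 10
v5 9
v7 2

Derivation:
Scan writes for key=b with version <= 7:
  v1 WRITE a 0 -> skip
  v2 WRITE c 6 -> skip
  v3 WRITE b 10 -> keep
  v4 WRITE c 9 -> skip
  v5 WRITE b 9 -> keep
  v6 WRITE c 14 -> skip
  v7 WRITE b 2 -> keep
  v8 WRITE b 13 -> drop (> snap)
  v9 WRITE c 10 -> skip
  v10 WRITE c 15 -> skip
  v11 WRITE c 13 -> skip
Collected: [(3, 10), (5, 9), (7, 2)]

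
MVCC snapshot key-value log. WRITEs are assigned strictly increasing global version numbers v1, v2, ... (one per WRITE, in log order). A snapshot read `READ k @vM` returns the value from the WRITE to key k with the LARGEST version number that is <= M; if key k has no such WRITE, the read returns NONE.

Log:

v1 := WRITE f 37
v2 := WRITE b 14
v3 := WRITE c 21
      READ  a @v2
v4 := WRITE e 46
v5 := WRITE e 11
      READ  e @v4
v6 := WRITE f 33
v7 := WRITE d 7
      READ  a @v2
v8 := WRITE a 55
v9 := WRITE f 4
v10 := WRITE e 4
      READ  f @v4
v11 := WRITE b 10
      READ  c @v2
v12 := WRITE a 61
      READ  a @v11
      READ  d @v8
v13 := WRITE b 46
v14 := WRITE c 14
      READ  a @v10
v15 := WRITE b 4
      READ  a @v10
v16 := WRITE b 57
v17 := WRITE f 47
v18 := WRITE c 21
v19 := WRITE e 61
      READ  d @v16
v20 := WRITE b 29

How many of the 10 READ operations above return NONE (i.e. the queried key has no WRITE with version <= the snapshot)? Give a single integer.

Answer: 3

Derivation:
v1: WRITE f=37  (f history now [(1, 37)])
v2: WRITE b=14  (b history now [(2, 14)])
v3: WRITE c=21  (c history now [(3, 21)])
READ a @v2: history=[] -> no version <= 2 -> NONE
v4: WRITE e=46  (e history now [(4, 46)])
v5: WRITE e=11  (e history now [(4, 46), (5, 11)])
READ e @v4: history=[(4, 46), (5, 11)] -> pick v4 -> 46
v6: WRITE f=33  (f history now [(1, 37), (6, 33)])
v7: WRITE d=7  (d history now [(7, 7)])
READ a @v2: history=[] -> no version <= 2 -> NONE
v8: WRITE a=55  (a history now [(8, 55)])
v9: WRITE f=4  (f history now [(1, 37), (6, 33), (9, 4)])
v10: WRITE e=4  (e history now [(4, 46), (5, 11), (10, 4)])
READ f @v4: history=[(1, 37), (6, 33), (9, 4)] -> pick v1 -> 37
v11: WRITE b=10  (b history now [(2, 14), (11, 10)])
READ c @v2: history=[(3, 21)] -> no version <= 2 -> NONE
v12: WRITE a=61  (a history now [(8, 55), (12, 61)])
READ a @v11: history=[(8, 55), (12, 61)] -> pick v8 -> 55
READ d @v8: history=[(7, 7)] -> pick v7 -> 7
v13: WRITE b=46  (b history now [(2, 14), (11, 10), (13, 46)])
v14: WRITE c=14  (c history now [(3, 21), (14, 14)])
READ a @v10: history=[(8, 55), (12, 61)] -> pick v8 -> 55
v15: WRITE b=4  (b history now [(2, 14), (11, 10), (13, 46), (15, 4)])
READ a @v10: history=[(8, 55), (12, 61)] -> pick v8 -> 55
v16: WRITE b=57  (b history now [(2, 14), (11, 10), (13, 46), (15, 4), (16, 57)])
v17: WRITE f=47  (f history now [(1, 37), (6, 33), (9, 4), (17, 47)])
v18: WRITE c=21  (c history now [(3, 21), (14, 14), (18, 21)])
v19: WRITE e=61  (e history now [(4, 46), (5, 11), (10, 4), (19, 61)])
READ d @v16: history=[(7, 7)] -> pick v7 -> 7
v20: WRITE b=29  (b history now [(2, 14), (11, 10), (13, 46), (15, 4), (16, 57), (20, 29)])
Read results in order: ['NONE', '46', 'NONE', '37', 'NONE', '55', '7', '55', '55', '7']
NONE count = 3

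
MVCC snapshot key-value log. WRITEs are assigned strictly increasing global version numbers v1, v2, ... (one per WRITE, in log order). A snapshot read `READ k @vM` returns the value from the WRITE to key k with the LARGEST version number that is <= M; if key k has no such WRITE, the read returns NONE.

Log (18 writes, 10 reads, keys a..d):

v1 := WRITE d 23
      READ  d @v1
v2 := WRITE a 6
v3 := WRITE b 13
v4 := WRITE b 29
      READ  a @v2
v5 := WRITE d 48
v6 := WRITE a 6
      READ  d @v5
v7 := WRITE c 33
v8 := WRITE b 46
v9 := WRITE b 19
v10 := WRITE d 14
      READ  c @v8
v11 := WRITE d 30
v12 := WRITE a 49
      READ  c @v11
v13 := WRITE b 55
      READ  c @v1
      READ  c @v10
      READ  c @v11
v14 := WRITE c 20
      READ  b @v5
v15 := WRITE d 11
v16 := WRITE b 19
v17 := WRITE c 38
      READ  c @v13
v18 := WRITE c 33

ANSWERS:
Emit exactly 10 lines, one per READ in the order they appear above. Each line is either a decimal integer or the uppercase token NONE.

Answer: 23
6
48
33
33
NONE
33
33
29
33

Derivation:
v1: WRITE d=23  (d history now [(1, 23)])
READ d @v1: history=[(1, 23)] -> pick v1 -> 23
v2: WRITE a=6  (a history now [(2, 6)])
v3: WRITE b=13  (b history now [(3, 13)])
v4: WRITE b=29  (b history now [(3, 13), (4, 29)])
READ a @v2: history=[(2, 6)] -> pick v2 -> 6
v5: WRITE d=48  (d history now [(1, 23), (5, 48)])
v6: WRITE a=6  (a history now [(2, 6), (6, 6)])
READ d @v5: history=[(1, 23), (5, 48)] -> pick v5 -> 48
v7: WRITE c=33  (c history now [(7, 33)])
v8: WRITE b=46  (b history now [(3, 13), (4, 29), (8, 46)])
v9: WRITE b=19  (b history now [(3, 13), (4, 29), (8, 46), (9, 19)])
v10: WRITE d=14  (d history now [(1, 23), (5, 48), (10, 14)])
READ c @v8: history=[(7, 33)] -> pick v7 -> 33
v11: WRITE d=30  (d history now [(1, 23), (5, 48), (10, 14), (11, 30)])
v12: WRITE a=49  (a history now [(2, 6), (6, 6), (12, 49)])
READ c @v11: history=[(7, 33)] -> pick v7 -> 33
v13: WRITE b=55  (b history now [(3, 13), (4, 29), (8, 46), (9, 19), (13, 55)])
READ c @v1: history=[(7, 33)] -> no version <= 1 -> NONE
READ c @v10: history=[(7, 33)] -> pick v7 -> 33
READ c @v11: history=[(7, 33)] -> pick v7 -> 33
v14: WRITE c=20  (c history now [(7, 33), (14, 20)])
READ b @v5: history=[(3, 13), (4, 29), (8, 46), (9, 19), (13, 55)] -> pick v4 -> 29
v15: WRITE d=11  (d history now [(1, 23), (5, 48), (10, 14), (11, 30), (15, 11)])
v16: WRITE b=19  (b history now [(3, 13), (4, 29), (8, 46), (9, 19), (13, 55), (16, 19)])
v17: WRITE c=38  (c history now [(7, 33), (14, 20), (17, 38)])
READ c @v13: history=[(7, 33), (14, 20), (17, 38)] -> pick v7 -> 33
v18: WRITE c=33  (c history now [(7, 33), (14, 20), (17, 38), (18, 33)])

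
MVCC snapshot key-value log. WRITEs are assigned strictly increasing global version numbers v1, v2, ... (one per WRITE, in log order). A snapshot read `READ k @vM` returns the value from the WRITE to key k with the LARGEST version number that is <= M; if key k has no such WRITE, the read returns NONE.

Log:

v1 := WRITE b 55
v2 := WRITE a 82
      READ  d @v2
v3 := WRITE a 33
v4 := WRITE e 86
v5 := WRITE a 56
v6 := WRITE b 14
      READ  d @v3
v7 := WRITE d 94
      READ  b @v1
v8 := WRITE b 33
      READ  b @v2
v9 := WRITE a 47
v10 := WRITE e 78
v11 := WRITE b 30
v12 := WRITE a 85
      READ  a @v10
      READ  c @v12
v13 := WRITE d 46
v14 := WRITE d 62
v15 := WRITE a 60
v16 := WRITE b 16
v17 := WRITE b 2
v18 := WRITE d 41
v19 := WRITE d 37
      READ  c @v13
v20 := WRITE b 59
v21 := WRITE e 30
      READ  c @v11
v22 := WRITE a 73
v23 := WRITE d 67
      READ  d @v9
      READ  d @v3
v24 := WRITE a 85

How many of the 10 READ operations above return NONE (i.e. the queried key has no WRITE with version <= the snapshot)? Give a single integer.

v1: WRITE b=55  (b history now [(1, 55)])
v2: WRITE a=82  (a history now [(2, 82)])
READ d @v2: history=[] -> no version <= 2 -> NONE
v3: WRITE a=33  (a history now [(2, 82), (3, 33)])
v4: WRITE e=86  (e history now [(4, 86)])
v5: WRITE a=56  (a history now [(2, 82), (3, 33), (5, 56)])
v6: WRITE b=14  (b history now [(1, 55), (6, 14)])
READ d @v3: history=[] -> no version <= 3 -> NONE
v7: WRITE d=94  (d history now [(7, 94)])
READ b @v1: history=[(1, 55), (6, 14)] -> pick v1 -> 55
v8: WRITE b=33  (b history now [(1, 55), (6, 14), (8, 33)])
READ b @v2: history=[(1, 55), (6, 14), (8, 33)] -> pick v1 -> 55
v9: WRITE a=47  (a history now [(2, 82), (3, 33), (5, 56), (9, 47)])
v10: WRITE e=78  (e history now [(4, 86), (10, 78)])
v11: WRITE b=30  (b history now [(1, 55), (6, 14), (8, 33), (11, 30)])
v12: WRITE a=85  (a history now [(2, 82), (3, 33), (5, 56), (9, 47), (12, 85)])
READ a @v10: history=[(2, 82), (3, 33), (5, 56), (9, 47), (12, 85)] -> pick v9 -> 47
READ c @v12: history=[] -> no version <= 12 -> NONE
v13: WRITE d=46  (d history now [(7, 94), (13, 46)])
v14: WRITE d=62  (d history now [(7, 94), (13, 46), (14, 62)])
v15: WRITE a=60  (a history now [(2, 82), (3, 33), (5, 56), (9, 47), (12, 85), (15, 60)])
v16: WRITE b=16  (b history now [(1, 55), (6, 14), (8, 33), (11, 30), (16, 16)])
v17: WRITE b=2  (b history now [(1, 55), (6, 14), (8, 33), (11, 30), (16, 16), (17, 2)])
v18: WRITE d=41  (d history now [(7, 94), (13, 46), (14, 62), (18, 41)])
v19: WRITE d=37  (d history now [(7, 94), (13, 46), (14, 62), (18, 41), (19, 37)])
READ c @v13: history=[] -> no version <= 13 -> NONE
v20: WRITE b=59  (b history now [(1, 55), (6, 14), (8, 33), (11, 30), (16, 16), (17, 2), (20, 59)])
v21: WRITE e=30  (e history now [(4, 86), (10, 78), (21, 30)])
READ c @v11: history=[] -> no version <= 11 -> NONE
v22: WRITE a=73  (a history now [(2, 82), (3, 33), (5, 56), (9, 47), (12, 85), (15, 60), (22, 73)])
v23: WRITE d=67  (d history now [(7, 94), (13, 46), (14, 62), (18, 41), (19, 37), (23, 67)])
READ d @v9: history=[(7, 94), (13, 46), (14, 62), (18, 41), (19, 37), (23, 67)] -> pick v7 -> 94
READ d @v3: history=[(7, 94), (13, 46), (14, 62), (18, 41), (19, 37), (23, 67)] -> no version <= 3 -> NONE
v24: WRITE a=85  (a history now [(2, 82), (3, 33), (5, 56), (9, 47), (12, 85), (15, 60), (22, 73), (24, 85)])
Read results in order: ['NONE', 'NONE', '55', '55', '47', 'NONE', 'NONE', 'NONE', '94', 'NONE']
NONE count = 6

Answer: 6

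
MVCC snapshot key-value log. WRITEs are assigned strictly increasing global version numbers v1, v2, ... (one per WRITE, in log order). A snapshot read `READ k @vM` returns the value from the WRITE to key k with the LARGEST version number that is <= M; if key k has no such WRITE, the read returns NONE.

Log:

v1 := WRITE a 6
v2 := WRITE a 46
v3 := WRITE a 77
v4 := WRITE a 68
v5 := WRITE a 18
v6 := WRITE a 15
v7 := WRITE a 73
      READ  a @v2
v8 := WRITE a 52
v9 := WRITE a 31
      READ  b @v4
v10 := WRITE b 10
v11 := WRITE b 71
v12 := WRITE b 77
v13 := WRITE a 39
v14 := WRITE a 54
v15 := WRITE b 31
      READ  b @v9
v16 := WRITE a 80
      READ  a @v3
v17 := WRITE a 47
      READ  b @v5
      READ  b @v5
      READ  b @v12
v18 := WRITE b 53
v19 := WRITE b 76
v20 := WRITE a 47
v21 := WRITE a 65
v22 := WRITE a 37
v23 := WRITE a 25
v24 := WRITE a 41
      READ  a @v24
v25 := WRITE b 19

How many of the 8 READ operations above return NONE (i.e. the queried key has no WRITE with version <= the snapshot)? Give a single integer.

Answer: 4

Derivation:
v1: WRITE a=6  (a history now [(1, 6)])
v2: WRITE a=46  (a history now [(1, 6), (2, 46)])
v3: WRITE a=77  (a history now [(1, 6), (2, 46), (3, 77)])
v4: WRITE a=68  (a history now [(1, 6), (2, 46), (3, 77), (4, 68)])
v5: WRITE a=18  (a history now [(1, 6), (2, 46), (3, 77), (4, 68), (5, 18)])
v6: WRITE a=15  (a history now [(1, 6), (2, 46), (3, 77), (4, 68), (5, 18), (6, 15)])
v7: WRITE a=73  (a history now [(1, 6), (2, 46), (3, 77), (4, 68), (5, 18), (6, 15), (7, 73)])
READ a @v2: history=[(1, 6), (2, 46), (3, 77), (4, 68), (5, 18), (6, 15), (7, 73)] -> pick v2 -> 46
v8: WRITE a=52  (a history now [(1, 6), (2, 46), (3, 77), (4, 68), (5, 18), (6, 15), (7, 73), (8, 52)])
v9: WRITE a=31  (a history now [(1, 6), (2, 46), (3, 77), (4, 68), (5, 18), (6, 15), (7, 73), (8, 52), (9, 31)])
READ b @v4: history=[] -> no version <= 4 -> NONE
v10: WRITE b=10  (b history now [(10, 10)])
v11: WRITE b=71  (b history now [(10, 10), (11, 71)])
v12: WRITE b=77  (b history now [(10, 10), (11, 71), (12, 77)])
v13: WRITE a=39  (a history now [(1, 6), (2, 46), (3, 77), (4, 68), (5, 18), (6, 15), (7, 73), (8, 52), (9, 31), (13, 39)])
v14: WRITE a=54  (a history now [(1, 6), (2, 46), (3, 77), (4, 68), (5, 18), (6, 15), (7, 73), (8, 52), (9, 31), (13, 39), (14, 54)])
v15: WRITE b=31  (b history now [(10, 10), (11, 71), (12, 77), (15, 31)])
READ b @v9: history=[(10, 10), (11, 71), (12, 77), (15, 31)] -> no version <= 9 -> NONE
v16: WRITE a=80  (a history now [(1, 6), (2, 46), (3, 77), (4, 68), (5, 18), (6, 15), (7, 73), (8, 52), (9, 31), (13, 39), (14, 54), (16, 80)])
READ a @v3: history=[(1, 6), (2, 46), (3, 77), (4, 68), (5, 18), (6, 15), (7, 73), (8, 52), (9, 31), (13, 39), (14, 54), (16, 80)] -> pick v3 -> 77
v17: WRITE a=47  (a history now [(1, 6), (2, 46), (3, 77), (4, 68), (5, 18), (6, 15), (7, 73), (8, 52), (9, 31), (13, 39), (14, 54), (16, 80), (17, 47)])
READ b @v5: history=[(10, 10), (11, 71), (12, 77), (15, 31)] -> no version <= 5 -> NONE
READ b @v5: history=[(10, 10), (11, 71), (12, 77), (15, 31)] -> no version <= 5 -> NONE
READ b @v12: history=[(10, 10), (11, 71), (12, 77), (15, 31)] -> pick v12 -> 77
v18: WRITE b=53  (b history now [(10, 10), (11, 71), (12, 77), (15, 31), (18, 53)])
v19: WRITE b=76  (b history now [(10, 10), (11, 71), (12, 77), (15, 31), (18, 53), (19, 76)])
v20: WRITE a=47  (a history now [(1, 6), (2, 46), (3, 77), (4, 68), (5, 18), (6, 15), (7, 73), (8, 52), (9, 31), (13, 39), (14, 54), (16, 80), (17, 47), (20, 47)])
v21: WRITE a=65  (a history now [(1, 6), (2, 46), (3, 77), (4, 68), (5, 18), (6, 15), (7, 73), (8, 52), (9, 31), (13, 39), (14, 54), (16, 80), (17, 47), (20, 47), (21, 65)])
v22: WRITE a=37  (a history now [(1, 6), (2, 46), (3, 77), (4, 68), (5, 18), (6, 15), (7, 73), (8, 52), (9, 31), (13, 39), (14, 54), (16, 80), (17, 47), (20, 47), (21, 65), (22, 37)])
v23: WRITE a=25  (a history now [(1, 6), (2, 46), (3, 77), (4, 68), (5, 18), (6, 15), (7, 73), (8, 52), (9, 31), (13, 39), (14, 54), (16, 80), (17, 47), (20, 47), (21, 65), (22, 37), (23, 25)])
v24: WRITE a=41  (a history now [(1, 6), (2, 46), (3, 77), (4, 68), (5, 18), (6, 15), (7, 73), (8, 52), (9, 31), (13, 39), (14, 54), (16, 80), (17, 47), (20, 47), (21, 65), (22, 37), (23, 25), (24, 41)])
READ a @v24: history=[(1, 6), (2, 46), (3, 77), (4, 68), (5, 18), (6, 15), (7, 73), (8, 52), (9, 31), (13, 39), (14, 54), (16, 80), (17, 47), (20, 47), (21, 65), (22, 37), (23, 25), (24, 41)] -> pick v24 -> 41
v25: WRITE b=19  (b history now [(10, 10), (11, 71), (12, 77), (15, 31), (18, 53), (19, 76), (25, 19)])
Read results in order: ['46', 'NONE', 'NONE', '77', 'NONE', 'NONE', '77', '41']
NONE count = 4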